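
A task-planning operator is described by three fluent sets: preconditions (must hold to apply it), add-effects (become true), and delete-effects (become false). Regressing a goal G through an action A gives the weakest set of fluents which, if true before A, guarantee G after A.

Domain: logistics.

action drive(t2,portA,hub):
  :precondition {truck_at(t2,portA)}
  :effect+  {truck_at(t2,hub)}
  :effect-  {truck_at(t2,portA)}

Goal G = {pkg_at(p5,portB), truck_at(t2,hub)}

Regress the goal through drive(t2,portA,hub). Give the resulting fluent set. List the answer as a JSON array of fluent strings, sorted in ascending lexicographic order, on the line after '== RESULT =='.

Compute (G \ add) ∪ pre:
  G ∩ del = {}  (empty — regression defined)
  G \ add = {pkg_at(p5,portB), truck_at(t2,hub)} \ {truck_at(t2,hub)} = {pkg_at(p5,portB)}
  ∪ pre   = {pkg_at(p5,portB)} ∪ {truck_at(t2,portA)}
          = {pkg_at(p5,portB), truck_at(t2,portA)}

== RESULT ==
["pkg_at(p5,portB)", "truck_at(t2,portA)"]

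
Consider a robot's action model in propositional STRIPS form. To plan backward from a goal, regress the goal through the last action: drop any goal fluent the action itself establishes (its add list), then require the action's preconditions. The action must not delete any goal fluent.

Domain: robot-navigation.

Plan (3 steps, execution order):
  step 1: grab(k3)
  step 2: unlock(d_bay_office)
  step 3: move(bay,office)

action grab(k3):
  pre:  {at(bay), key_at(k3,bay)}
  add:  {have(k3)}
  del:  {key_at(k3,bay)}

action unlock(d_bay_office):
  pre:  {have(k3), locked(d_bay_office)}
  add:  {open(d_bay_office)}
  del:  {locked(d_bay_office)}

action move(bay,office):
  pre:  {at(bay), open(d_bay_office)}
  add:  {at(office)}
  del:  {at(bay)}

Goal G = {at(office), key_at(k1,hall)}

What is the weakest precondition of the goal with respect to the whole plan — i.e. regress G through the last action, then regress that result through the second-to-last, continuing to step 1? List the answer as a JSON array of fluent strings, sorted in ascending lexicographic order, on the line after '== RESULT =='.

Work backward from the goal:
  through step 3 (move(bay,office)): drop {at(office)}, keep {key_at(k1,hall)}, require {at(bay), open(d_bay_office)}
    → {at(bay), key_at(k1,hall), open(d_bay_office)}
  through step 2 (unlock(d_bay_office)): drop {open(d_bay_office)}, keep {at(bay), key_at(k1,hall)}, require {have(k3), locked(d_bay_office)}
    → {at(bay), have(k3), key_at(k1,hall), locked(d_bay_office)}
  through step 1 (grab(k3)): drop {have(k3)}, keep {at(bay), key_at(k1,hall), locked(d_bay_office)}, require {at(bay), key_at(k3,bay)}
    → {at(bay), key_at(k1,hall), key_at(k3,bay), locked(d_bay_office)}

== RESULT ==
["at(bay)", "key_at(k1,hall)", "key_at(k3,bay)", "locked(d_bay_office)"]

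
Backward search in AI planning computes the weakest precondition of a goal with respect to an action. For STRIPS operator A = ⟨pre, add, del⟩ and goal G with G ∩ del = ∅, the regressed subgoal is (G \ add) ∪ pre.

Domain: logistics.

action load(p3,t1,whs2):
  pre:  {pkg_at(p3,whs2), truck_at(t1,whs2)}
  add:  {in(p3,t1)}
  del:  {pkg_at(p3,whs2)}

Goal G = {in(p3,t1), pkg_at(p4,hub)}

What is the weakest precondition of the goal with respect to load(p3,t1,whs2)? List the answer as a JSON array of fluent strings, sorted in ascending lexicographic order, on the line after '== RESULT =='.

Compute (G \ add) ∪ pre:
  G ∩ del = {}  (empty — regression defined)
  G \ add = {in(p3,t1), pkg_at(p4,hub)} \ {in(p3,t1)} = {pkg_at(p4,hub)}
  ∪ pre   = {pkg_at(p4,hub)} ∪ {pkg_at(p3,whs2), truck_at(t1,whs2)}
          = {pkg_at(p3,whs2), pkg_at(p4,hub), truck_at(t1,whs2)}

== RESULT ==
["pkg_at(p3,whs2)", "pkg_at(p4,hub)", "truck_at(t1,whs2)"]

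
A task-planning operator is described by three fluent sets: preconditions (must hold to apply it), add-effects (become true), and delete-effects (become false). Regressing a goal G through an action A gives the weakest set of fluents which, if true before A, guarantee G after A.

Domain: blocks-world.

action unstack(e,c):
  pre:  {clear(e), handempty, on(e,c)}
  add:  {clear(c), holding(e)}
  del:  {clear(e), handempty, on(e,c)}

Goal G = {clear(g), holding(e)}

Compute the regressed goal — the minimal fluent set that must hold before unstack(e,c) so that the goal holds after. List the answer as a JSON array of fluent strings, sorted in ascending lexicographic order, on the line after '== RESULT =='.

Regress:
  G ∩ del = {}  (empty — regression defined)
  G \ add = {clear(g), holding(e)} \ {clear(c), holding(e)} = {clear(g)}
  ∪ pre   = {clear(g)} ∪ {clear(e), handempty, on(e,c)}
          = {clear(e), clear(g), handempty, on(e,c)}

== RESULT ==
["clear(e)", "clear(g)", "handempty", "on(e,c)"]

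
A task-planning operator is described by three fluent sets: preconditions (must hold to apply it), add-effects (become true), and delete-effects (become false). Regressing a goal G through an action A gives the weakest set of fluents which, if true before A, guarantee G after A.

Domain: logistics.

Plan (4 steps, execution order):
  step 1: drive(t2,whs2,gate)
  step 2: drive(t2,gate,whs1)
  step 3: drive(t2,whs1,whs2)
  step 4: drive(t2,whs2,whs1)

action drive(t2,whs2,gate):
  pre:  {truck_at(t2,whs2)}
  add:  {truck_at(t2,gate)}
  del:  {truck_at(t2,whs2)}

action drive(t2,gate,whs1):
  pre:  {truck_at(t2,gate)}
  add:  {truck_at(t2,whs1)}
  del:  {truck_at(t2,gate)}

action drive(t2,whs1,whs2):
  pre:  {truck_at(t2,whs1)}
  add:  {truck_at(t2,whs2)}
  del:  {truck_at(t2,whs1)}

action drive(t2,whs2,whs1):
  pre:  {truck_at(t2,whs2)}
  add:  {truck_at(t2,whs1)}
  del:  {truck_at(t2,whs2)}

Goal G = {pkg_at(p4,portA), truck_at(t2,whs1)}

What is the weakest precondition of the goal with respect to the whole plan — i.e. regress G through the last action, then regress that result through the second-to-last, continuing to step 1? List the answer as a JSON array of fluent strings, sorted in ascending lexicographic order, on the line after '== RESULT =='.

Regress step by step:
  through step 4 (drive(t2,whs2,whs1)): drop {truck_at(t2,whs1)}, keep {pkg_at(p4,portA)}, require {truck_at(t2,whs2)}
    → {pkg_at(p4,portA), truck_at(t2,whs2)}
  through step 3 (drive(t2,whs1,whs2)): drop {truck_at(t2,whs2)}, keep {pkg_at(p4,portA)}, require {truck_at(t2,whs1)}
    → {pkg_at(p4,portA), truck_at(t2,whs1)}
  through step 2 (drive(t2,gate,whs1)): drop {truck_at(t2,whs1)}, keep {pkg_at(p4,portA)}, require {truck_at(t2,gate)}
    → {pkg_at(p4,portA), truck_at(t2,gate)}
  through step 1 (drive(t2,whs2,gate)): drop {truck_at(t2,gate)}, keep {pkg_at(p4,portA)}, require {truck_at(t2,whs2)}
    → {pkg_at(p4,portA), truck_at(t2,whs2)}

== RESULT ==
["pkg_at(p4,portA)", "truck_at(t2,whs2)"]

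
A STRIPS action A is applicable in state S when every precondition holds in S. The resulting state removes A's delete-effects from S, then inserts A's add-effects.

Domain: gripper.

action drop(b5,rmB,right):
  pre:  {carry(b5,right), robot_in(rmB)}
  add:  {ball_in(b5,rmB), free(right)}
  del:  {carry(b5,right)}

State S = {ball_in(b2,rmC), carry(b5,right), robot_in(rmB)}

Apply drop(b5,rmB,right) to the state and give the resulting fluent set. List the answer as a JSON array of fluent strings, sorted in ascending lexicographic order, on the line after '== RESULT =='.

Compute (S \ del) ∪ add:
  pre ⊆ S: {carry(b5,right), robot_in(rmB)} ⊆ S  — applicable
  S \ del = {ball_in(b2,rmC), robot_in(rmB)}
  ∪ add   = {ball_in(b2,rmC), ball_in(b5,rmB), free(right), robot_in(rmB)}

== RESULT ==
["ball_in(b2,rmC)", "ball_in(b5,rmB)", "free(right)", "robot_in(rmB)"]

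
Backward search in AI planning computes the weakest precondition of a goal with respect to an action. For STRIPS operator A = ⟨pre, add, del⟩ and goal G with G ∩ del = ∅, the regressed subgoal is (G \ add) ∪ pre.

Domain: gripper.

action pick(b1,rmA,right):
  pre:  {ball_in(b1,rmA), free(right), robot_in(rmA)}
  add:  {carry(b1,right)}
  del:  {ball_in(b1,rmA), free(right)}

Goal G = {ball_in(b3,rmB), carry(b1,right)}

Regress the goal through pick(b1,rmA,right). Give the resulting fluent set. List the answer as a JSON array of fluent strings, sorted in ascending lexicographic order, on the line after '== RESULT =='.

Regress:
  G ∩ del = {}  (empty — regression defined)
  G \ add = {ball_in(b3,rmB), carry(b1,right)} \ {carry(b1,right)} = {ball_in(b3,rmB)}
  ∪ pre   = {ball_in(b3,rmB)} ∪ {ball_in(b1,rmA), free(right), robot_in(rmA)}
          = {ball_in(b1,rmA), ball_in(b3,rmB), free(right), robot_in(rmA)}

== RESULT ==
["ball_in(b1,rmA)", "ball_in(b3,rmB)", "free(right)", "robot_in(rmA)"]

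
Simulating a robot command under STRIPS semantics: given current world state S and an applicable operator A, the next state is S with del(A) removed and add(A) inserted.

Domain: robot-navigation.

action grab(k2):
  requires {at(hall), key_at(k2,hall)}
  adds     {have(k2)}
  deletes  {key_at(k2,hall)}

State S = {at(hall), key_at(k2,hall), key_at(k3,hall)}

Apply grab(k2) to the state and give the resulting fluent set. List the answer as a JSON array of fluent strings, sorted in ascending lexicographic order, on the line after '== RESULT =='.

Compute (S \ del) ∪ add:
  pre ⊆ S: {at(hall), key_at(k2,hall)} ⊆ S  — applicable
  S \ del = {at(hall), key_at(k3,hall)}
  ∪ add   = {at(hall), have(k2), key_at(k3,hall)}

== RESULT ==
["at(hall)", "have(k2)", "key_at(k3,hall)"]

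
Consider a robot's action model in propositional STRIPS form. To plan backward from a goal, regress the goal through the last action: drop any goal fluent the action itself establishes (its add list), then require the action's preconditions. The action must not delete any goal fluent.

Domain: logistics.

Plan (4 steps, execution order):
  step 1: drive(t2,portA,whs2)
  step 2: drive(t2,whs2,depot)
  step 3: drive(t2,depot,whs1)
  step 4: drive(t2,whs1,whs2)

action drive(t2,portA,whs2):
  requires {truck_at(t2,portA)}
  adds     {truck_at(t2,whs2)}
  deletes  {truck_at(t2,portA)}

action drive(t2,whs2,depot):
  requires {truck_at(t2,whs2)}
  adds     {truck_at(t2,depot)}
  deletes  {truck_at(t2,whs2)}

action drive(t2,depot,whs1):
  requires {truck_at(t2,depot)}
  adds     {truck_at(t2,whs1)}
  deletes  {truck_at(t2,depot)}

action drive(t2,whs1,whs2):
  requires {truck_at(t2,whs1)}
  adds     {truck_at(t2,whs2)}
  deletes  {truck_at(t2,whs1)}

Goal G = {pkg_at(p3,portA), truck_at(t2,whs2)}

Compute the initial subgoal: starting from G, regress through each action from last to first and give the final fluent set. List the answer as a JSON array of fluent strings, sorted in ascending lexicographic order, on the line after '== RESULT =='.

Work backward from the goal:
  through step 4 (drive(t2,whs1,whs2)): drop {truck_at(t2,whs2)}, keep {pkg_at(p3,portA)}, require {truck_at(t2,whs1)}
    → {pkg_at(p3,portA), truck_at(t2,whs1)}
  through step 3 (drive(t2,depot,whs1)): drop {truck_at(t2,whs1)}, keep {pkg_at(p3,portA)}, require {truck_at(t2,depot)}
    → {pkg_at(p3,portA), truck_at(t2,depot)}
  through step 2 (drive(t2,whs2,depot)): drop {truck_at(t2,depot)}, keep {pkg_at(p3,portA)}, require {truck_at(t2,whs2)}
    → {pkg_at(p3,portA), truck_at(t2,whs2)}
  through step 1 (drive(t2,portA,whs2)): drop {truck_at(t2,whs2)}, keep {pkg_at(p3,portA)}, require {truck_at(t2,portA)}
    → {pkg_at(p3,portA), truck_at(t2,portA)}

== RESULT ==
["pkg_at(p3,portA)", "truck_at(t2,portA)"]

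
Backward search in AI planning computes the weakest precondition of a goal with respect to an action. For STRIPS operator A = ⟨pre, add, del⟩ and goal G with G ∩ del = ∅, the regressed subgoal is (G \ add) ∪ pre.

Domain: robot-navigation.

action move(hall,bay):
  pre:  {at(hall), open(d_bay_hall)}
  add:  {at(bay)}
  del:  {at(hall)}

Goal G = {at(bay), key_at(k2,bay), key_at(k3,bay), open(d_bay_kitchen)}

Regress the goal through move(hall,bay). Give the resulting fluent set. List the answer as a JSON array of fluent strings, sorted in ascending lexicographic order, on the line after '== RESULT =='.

Compute (G \ add) ∪ pre:
  G ∩ del = {}  (empty — regression defined)
  G \ add = {at(bay), key_at(k2,bay), key_at(k3,bay), open(d_bay_kitchen)} \ {at(bay)} = {key_at(k2,bay), key_at(k3,bay), open(d_bay_kitchen)}
  ∪ pre   = {key_at(k2,bay), key_at(k3,bay), open(d_bay_kitchen)} ∪ {at(hall), open(d_bay_hall)}
          = {at(hall), key_at(k2,bay), key_at(k3,bay), open(d_bay_hall), open(d_bay_kitchen)}

== RESULT ==
["at(hall)", "key_at(k2,bay)", "key_at(k3,bay)", "open(d_bay_hall)", "open(d_bay_kitchen)"]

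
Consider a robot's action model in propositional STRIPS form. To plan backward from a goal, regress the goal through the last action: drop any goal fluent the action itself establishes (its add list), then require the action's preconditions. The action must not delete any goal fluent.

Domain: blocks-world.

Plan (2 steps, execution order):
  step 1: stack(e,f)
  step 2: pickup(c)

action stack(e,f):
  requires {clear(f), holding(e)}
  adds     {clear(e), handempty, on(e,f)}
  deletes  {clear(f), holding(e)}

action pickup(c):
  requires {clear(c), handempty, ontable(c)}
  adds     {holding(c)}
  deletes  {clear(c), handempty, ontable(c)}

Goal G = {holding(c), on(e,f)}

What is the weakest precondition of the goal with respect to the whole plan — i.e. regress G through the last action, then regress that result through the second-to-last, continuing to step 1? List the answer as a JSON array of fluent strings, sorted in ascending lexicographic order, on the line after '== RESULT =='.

Regress step by step:
  through step 2 (pickup(c)): drop {holding(c)}, keep {on(e,f)}, require {clear(c), handempty, ontable(c)}
    → {clear(c), handempty, on(e,f), ontable(c)}
  through step 1 (stack(e,f)): drop {handempty, on(e,f)}, keep {clear(c), ontable(c)}, require {clear(f), holding(e)}
    → {clear(c), clear(f), holding(e), ontable(c)}

== RESULT ==
["clear(c)", "clear(f)", "holding(e)", "ontable(c)"]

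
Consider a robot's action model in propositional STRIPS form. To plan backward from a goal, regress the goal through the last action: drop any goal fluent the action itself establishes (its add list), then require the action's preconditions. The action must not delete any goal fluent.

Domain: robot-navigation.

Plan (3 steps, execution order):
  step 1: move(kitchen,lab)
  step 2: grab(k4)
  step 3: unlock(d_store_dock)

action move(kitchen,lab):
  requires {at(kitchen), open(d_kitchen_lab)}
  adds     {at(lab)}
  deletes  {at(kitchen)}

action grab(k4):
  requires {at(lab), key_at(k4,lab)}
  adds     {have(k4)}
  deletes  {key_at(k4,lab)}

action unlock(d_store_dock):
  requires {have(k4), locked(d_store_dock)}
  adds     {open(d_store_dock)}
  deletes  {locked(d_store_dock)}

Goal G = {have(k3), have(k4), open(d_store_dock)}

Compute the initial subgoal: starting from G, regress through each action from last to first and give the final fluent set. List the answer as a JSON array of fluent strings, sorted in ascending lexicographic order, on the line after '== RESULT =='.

Regress step by step:
  through step 3 (unlock(d_store_dock)): drop {open(d_store_dock)}, keep {have(k3), have(k4)}, require {have(k4), locked(d_store_dock)}
    → {have(k3), have(k4), locked(d_store_dock)}
  through step 2 (grab(k4)): drop {have(k4)}, keep {have(k3), locked(d_store_dock)}, require {at(lab), key_at(k4,lab)}
    → {at(lab), have(k3), key_at(k4,lab), locked(d_store_dock)}
  through step 1 (move(kitchen,lab)): drop {at(lab)}, keep {have(k3), key_at(k4,lab), locked(d_store_dock)}, require {at(kitchen), open(d_kitchen_lab)}
    → {at(kitchen), have(k3), key_at(k4,lab), locked(d_store_dock), open(d_kitchen_lab)}

== RESULT ==
["at(kitchen)", "have(k3)", "key_at(k4,lab)", "locked(d_store_dock)", "open(d_kitchen_lab)"]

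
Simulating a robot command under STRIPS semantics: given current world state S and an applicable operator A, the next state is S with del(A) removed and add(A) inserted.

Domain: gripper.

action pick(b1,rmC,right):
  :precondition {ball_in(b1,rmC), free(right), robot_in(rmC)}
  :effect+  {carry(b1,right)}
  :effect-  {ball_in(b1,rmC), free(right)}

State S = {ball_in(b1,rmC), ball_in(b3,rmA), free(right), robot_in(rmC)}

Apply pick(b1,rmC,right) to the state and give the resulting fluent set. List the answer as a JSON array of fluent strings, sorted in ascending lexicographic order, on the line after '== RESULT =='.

Progress:
  pre ⊆ S: {ball_in(b1,rmC), free(right), robot_in(rmC)} ⊆ S  — applicable
  S \ del = {ball_in(b3,rmA), robot_in(rmC)}
  ∪ add   = {ball_in(b3,rmA), carry(b1,right), robot_in(rmC)}

== RESULT ==
["ball_in(b3,rmA)", "carry(b1,right)", "robot_in(rmC)"]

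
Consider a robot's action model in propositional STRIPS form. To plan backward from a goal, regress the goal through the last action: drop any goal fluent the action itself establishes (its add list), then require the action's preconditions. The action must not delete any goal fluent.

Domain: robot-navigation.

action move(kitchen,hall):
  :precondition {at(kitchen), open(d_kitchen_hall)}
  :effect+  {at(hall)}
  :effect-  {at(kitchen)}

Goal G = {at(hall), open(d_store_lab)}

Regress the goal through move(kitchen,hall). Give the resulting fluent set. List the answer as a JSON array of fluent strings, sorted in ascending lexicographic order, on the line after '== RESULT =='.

Regress:
  G ∩ del = {}  (empty — regression defined)
  G \ add = {at(hall), open(d_store_lab)} \ {at(hall)} = {open(d_store_lab)}
  ∪ pre   = {open(d_store_lab)} ∪ {at(kitchen), open(d_kitchen_hall)}
          = {at(kitchen), open(d_kitchen_hall), open(d_store_lab)}

== RESULT ==
["at(kitchen)", "open(d_kitchen_hall)", "open(d_store_lab)"]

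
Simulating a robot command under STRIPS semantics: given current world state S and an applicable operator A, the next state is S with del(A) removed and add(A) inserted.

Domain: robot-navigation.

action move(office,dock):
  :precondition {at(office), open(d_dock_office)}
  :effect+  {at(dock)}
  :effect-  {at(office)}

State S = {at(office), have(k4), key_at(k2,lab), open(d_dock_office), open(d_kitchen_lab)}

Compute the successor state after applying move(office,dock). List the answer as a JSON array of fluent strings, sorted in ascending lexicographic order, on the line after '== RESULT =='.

Progress:
  pre ⊆ S: {at(office), open(d_dock_office)} ⊆ S  — applicable
  S \ del = {have(k4), key_at(k2,lab), open(d_dock_office), open(d_kitchen_lab)}
  ∪ add   = {at(dock), have(k4), key_at(k2,lab), open(d_dock_office), open(d_kitchen_lab)}

== RESULT ==
["at(dock)", "have(k4)", "key_at(k2,lab)", "open(d_dock_office)", "open(d_kitchen_lab)"]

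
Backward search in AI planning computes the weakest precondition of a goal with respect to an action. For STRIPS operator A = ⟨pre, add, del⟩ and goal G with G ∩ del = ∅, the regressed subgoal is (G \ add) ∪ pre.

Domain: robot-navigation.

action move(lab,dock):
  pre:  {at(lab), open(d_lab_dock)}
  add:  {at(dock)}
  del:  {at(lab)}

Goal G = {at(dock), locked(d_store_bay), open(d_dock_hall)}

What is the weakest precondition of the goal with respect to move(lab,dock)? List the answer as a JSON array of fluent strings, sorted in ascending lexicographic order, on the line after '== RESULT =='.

Compute (G \ add) ∪ pre:
  G ∩ del = {}  (empty — regression defined)
  G \ add = {at(dock), locked(d_store_bay), open(d_dock_hall)} \ {at(dock)} = {locked(d_store_bay), open(d_dock_hall)}
  ∪ pre   = {locked(d_store_bay), open(d_dock_hall)} ∪ {at(lab), open(d_lab_dock)}
          = {at(lab), locked(d_store_bay), open(d_dock_hall), open(d_lab_dock)}

== RESULT ==
["at(lab)", "locked(d_store_bay)", "open(d_dock_hall)", "open(d_lab_dock)"]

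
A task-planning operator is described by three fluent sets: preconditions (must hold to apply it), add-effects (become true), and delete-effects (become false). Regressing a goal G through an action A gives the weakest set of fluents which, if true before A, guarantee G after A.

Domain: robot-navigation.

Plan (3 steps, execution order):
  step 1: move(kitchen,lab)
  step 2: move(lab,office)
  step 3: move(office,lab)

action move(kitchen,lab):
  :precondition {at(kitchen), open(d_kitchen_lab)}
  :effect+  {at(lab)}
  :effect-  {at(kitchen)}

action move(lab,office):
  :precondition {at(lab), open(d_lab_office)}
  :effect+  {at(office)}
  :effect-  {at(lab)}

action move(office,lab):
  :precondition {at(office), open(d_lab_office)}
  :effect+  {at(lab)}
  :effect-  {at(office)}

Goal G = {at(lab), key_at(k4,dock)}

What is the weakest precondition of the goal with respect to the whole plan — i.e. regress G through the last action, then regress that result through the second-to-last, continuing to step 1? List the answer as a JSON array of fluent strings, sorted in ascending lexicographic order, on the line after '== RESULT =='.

Work backward from the goal:
  through step 3 (move(office,lab)): drop {at(lab)}, keep {key_at(k4,dock)}, require {at(office), open(d_lab_office)}
    → {at(office), key_at(k4,dock), open(d_lab_office)}
  through step 2 (move(lab,office)): drop {at(office)}, keep {key_at(k4,dock), open(d_lab_office)}, require {at(lab), open(d_lab_office)}
    → {at(lab), key_at(k4,dock), open(d_lab_office)}
  through step 1 (move(kitchen,lab)): drop {at(lab)}, keep {key_at(k4,dock), open(d_lab_office)}, require {at(kitchen), open(d_kitchen_lab)}
    → {at(kitchen), key_at(k4,dock), open(d_kitchen_lab), open(d_lab_office)}

== RESULT ==
["at(kitchen)", "key_at(k4,dock)", "open(d_kitchen_lab)", "open(d_lab_office)"]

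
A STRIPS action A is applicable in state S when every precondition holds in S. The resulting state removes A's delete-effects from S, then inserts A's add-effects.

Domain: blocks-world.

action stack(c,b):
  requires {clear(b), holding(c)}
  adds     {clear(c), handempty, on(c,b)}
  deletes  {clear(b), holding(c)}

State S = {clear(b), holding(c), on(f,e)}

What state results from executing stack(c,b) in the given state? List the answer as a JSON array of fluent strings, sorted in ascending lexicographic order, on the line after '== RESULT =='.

Compute (S \ del) ∪ add:
  pre ⊆ S: {clear(b), holding(c)} ⊆ S  — applicable
  S \ del = {on(f,e)}
  ∪ add   = {clear(c), handempty, on(c,b), on(f,e)}

== RESULT ==
["clear(c)", "handempty", "on(c,b)", "on(f,e)"]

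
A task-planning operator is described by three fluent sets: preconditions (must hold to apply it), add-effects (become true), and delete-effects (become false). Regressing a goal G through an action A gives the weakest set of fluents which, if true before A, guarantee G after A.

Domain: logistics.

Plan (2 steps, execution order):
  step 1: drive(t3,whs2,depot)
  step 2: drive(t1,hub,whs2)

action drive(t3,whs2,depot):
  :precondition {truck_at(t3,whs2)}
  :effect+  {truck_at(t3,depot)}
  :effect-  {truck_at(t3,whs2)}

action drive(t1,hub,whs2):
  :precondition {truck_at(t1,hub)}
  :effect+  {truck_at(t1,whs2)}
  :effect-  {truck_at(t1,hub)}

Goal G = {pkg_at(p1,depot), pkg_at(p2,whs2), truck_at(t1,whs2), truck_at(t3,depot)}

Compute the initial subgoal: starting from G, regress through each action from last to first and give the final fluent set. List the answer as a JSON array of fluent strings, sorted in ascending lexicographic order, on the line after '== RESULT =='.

Regress step by step:
  through step 2 (drive(t1,hub,whs2)): drop {truck_at(t1,whs2)}, keep {pkg_at(p1,depot), pkg_at(p2,whs2), truck_at(t3,depot)}, require {truck_at(t1,hub)}
    → {pkg_at(p1,depot), pkg_at(p2,whs2), truck_at(t1,hub), truck_at(t3,depot)}
  through step 1 (drive(t3,whs2,depot)): drop {truck_at(t3,depot)}, keep {pkg_at(p1,depot), pkg_at(p2,whs2), truck_at(t1,hub)}, require {truck_at(t3,whs2)}
    → {pkg_at(p1,depot), pkg_at(p2,whs2), truck_at(t1,hub), truck_at(t3,whs2)}

== RESULT ==
["pkg_at(p1,depot)", "pkg_at(p2,whs2)", "truck_at(t1,hub)", "truck_at(t3,whs2)"]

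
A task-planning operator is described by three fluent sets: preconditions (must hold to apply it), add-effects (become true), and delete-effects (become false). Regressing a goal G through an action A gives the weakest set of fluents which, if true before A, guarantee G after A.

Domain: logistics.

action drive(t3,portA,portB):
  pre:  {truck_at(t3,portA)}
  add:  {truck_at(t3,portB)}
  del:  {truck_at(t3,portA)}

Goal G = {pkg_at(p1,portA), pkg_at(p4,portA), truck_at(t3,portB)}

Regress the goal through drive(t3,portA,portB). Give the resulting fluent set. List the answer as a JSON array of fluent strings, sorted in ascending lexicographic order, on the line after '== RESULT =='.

Compute (G \ add) ∪ pre:
  G ∩ del = {}  (empty — regression defined)
  G \ add = {pkg_at(p1,portA), pkg_at(p4,portA), truck_at(t3,portB)} \ {truck_at(t3,portB)} = {pkg_at(p1,portA), pkg_at(p4,portA)}
  ∪ pre   = {pkg_at(p1,portA), pkg_at(p4,portA)} ∪ {truck_at(t3,portA)}
          = {pkg_at(p1,portA), pkg_at(p4,portA), truck_at(t3,portA)}

== RESULT ==
["pkg_at(p1,portA)", "pkg_at(p4,portA)", "truck_at(t3,portA)"]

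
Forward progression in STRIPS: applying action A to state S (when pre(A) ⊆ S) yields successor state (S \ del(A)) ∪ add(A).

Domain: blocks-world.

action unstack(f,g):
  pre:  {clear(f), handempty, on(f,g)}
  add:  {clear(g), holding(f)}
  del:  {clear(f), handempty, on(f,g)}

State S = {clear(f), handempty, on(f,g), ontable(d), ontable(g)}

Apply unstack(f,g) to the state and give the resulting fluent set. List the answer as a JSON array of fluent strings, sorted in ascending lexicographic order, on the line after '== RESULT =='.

Compute (S \ del) ∪ add:
  pre ⊆ S: {clear(f), handempty, on(f,g)} ⊆ S  — applicable
  S \ del = {ontable(d), ontable(g)}
  ∪ add   = {clear(g), holding(f), ontable(d), ontable(g)}

== RESULT ==
["clear(g)", "holding(f)", "ontable(d)", "ontable(g)"]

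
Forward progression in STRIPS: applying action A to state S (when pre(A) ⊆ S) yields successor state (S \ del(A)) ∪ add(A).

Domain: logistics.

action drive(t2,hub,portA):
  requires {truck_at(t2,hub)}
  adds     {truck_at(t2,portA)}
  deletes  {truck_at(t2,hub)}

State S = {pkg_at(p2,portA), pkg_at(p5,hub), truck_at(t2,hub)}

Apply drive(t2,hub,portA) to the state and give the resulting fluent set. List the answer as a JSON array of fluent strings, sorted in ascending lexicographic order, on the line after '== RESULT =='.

Progress:
  pre ⊆ S: {truck_at(t2,hub)} ⊆ S  — applicable
  S \ del = {pkg_at(p2,portA), pkg_at(p5,hub)}
  ∪ add   = {pkg_at(p2,portA), pkg_at(p5,hub), truck_at(t2,portA)}

== RESULT ==
["pkg_at(p2,portA)", "pkg_at(p5,hub)", "truck_at(t2,portA)"]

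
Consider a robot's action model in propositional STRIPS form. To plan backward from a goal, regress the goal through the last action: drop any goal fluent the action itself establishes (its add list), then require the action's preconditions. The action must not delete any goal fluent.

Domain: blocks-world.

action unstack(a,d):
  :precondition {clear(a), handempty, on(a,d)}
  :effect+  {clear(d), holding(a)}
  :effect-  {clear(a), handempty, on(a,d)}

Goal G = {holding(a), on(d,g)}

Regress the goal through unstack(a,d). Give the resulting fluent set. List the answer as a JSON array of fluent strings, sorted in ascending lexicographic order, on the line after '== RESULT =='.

Regress:
  G ∩ del = {}  (empty — regression defined)
  G \ add = {holding(a), on(d,g)} \ {clear(d), holding(a)} = {on(d,g)}
  ∪ pre   = {on(d,g)} ∪ {clear(a), handempty, on(a,d)}
          = {clear(a), handempty, on(a,d), on(d,g)}

== RESULT ==
["clear(a)", "handempty", "on(a,d)", "on(d,g)"]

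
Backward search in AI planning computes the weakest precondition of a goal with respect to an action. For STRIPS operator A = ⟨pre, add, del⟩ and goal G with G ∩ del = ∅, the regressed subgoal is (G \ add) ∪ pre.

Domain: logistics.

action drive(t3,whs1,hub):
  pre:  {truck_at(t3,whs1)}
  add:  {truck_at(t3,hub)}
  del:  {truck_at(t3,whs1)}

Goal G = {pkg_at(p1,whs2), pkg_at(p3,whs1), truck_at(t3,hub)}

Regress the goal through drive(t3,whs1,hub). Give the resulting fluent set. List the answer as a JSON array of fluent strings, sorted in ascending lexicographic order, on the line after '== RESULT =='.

Compute (G \ add) ∪ pre:
  G ∩ del = {}  (empty — regression defined)
  G \ add = {pkg_at(p1,whs2), pkg_at(p3,whs1), truck_at(t3,hub)} \ {truck_at(t3,hub)} = {pkg_at(p1,whs2), pkg_at(p3,whs1)}
  ∪ pre   = {pkg_at(p1,whs2), pkg_at(p3,whs1)} ∪ {truck_at(t3,whs1)}
          = {pkg_at(p1,whs2), pkg_at(p3,whs1), truck_at(t3,whs1)}

== RESULT ==
["pkg_at(p1,whs2)", "pkg_at(p3,whs1)", "truck_at(t3,whs1)"]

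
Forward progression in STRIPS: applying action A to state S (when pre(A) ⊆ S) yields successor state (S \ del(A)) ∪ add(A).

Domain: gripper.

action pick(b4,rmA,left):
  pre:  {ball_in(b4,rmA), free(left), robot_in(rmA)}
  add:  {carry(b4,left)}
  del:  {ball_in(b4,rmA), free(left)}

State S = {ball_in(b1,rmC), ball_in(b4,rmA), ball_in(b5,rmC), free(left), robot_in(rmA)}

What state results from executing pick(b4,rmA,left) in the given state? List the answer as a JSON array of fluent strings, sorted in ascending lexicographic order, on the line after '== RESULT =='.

Progress:
  pre ⊆ S: {ball_in(b4,rmA), free(left), robot_in(rmA)} ⊆ S  — applicable
  S \ del = {ball_in(b1,rmC), ball_in(b5,rmC), robot_in(rmA)}
  ∪ add   = {ball_in(b1,rmC), ball_in(b5,rmC), carry(b4,left), robot_in(rmA)}

== RESULT ==
["ball_in(b1,rmC)", "ball_in(b5,rmC)", "carry(b4,left)", "robot_in(rmA)"]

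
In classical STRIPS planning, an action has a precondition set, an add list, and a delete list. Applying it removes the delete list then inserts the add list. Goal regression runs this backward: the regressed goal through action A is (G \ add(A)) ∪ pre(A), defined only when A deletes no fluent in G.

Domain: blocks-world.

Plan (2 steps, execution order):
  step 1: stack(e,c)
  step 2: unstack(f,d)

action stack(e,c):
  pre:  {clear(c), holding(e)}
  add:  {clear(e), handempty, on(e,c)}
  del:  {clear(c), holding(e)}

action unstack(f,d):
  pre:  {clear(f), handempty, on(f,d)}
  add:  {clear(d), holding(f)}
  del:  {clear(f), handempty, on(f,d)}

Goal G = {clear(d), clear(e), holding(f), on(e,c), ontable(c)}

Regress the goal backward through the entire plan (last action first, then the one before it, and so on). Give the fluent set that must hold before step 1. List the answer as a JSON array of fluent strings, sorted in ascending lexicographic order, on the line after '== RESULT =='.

Regress step by step:
  through step 2 (unstack(f,d)): drop {clear(d), holding(f)}, keep {clear(e), on(e,c), ontable(c)}, require {clear(f), handempty, on(f,d)}
    → {clear(e), clear(f), handempty, on(e,c), on(f,d), ontable(c)}
  through step 1 (stack(e,c)): drop {clear(e), handempty, on(e,c)}, keep {clear(f), on(f,d), ontable(c)}, require {clear(c), holding(e)}
    → {clear(c), clear(f), holding(e), on(f,d), ontable(c)}

== RESULT ==
["clear(c)", "clear(f)", "holding(e)", "on(f,d)", "ontable(c)"]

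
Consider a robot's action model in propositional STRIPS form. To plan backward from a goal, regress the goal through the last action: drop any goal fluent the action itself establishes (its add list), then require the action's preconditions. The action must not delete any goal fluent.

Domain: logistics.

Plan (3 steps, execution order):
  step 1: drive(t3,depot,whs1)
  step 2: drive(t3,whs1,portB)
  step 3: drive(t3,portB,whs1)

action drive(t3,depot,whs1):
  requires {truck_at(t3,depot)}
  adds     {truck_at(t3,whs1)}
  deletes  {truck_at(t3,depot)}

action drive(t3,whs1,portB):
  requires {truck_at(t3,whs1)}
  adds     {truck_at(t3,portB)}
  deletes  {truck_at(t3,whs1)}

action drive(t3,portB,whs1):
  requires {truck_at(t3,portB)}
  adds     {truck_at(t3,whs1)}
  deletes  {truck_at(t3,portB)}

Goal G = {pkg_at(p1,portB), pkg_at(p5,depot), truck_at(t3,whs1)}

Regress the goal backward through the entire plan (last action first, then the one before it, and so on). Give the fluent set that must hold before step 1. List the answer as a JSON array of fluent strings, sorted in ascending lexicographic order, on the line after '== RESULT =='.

Regress step by step:
  through step 3 (drive(t3,portB,whs1)): drop {truck_at(t3,whs1)}, keep {pkg_at(p1,portB), pkg_at(p5,depot)}, require {truck_at(t3,portB)}
    → {pkg_at(p1,portB), pkg_at(p5,depot), truck_at(t3,portB)}
  through step 2 (drive(t3,whs1,portB)): drop {truck_at(t3,portB)}, keep {pkg_at(p1,portB), pkg_at(p5,depot)}, require {truck_at(t3,whs1)}
    → {pkg_at(p1,portB), pkg_at(p5,depot), truck_at(t3,whs1)}
  through step 1 (drive(t3,depot,whs1)): drop {truck_at(t3,whs1)}, keep {pkg_at(p1,portB), pkg_at(p5,depot)}, require {truck_at(t3,depot)}
    → {pkg_at(p1,portB), pkg_at(p5,depot), truck_at(t3,depot)}

== RESULT ==
["pkg_at(p1,portB)", "pkg_at(p5,depot)", "truck_at(t3,depot)"]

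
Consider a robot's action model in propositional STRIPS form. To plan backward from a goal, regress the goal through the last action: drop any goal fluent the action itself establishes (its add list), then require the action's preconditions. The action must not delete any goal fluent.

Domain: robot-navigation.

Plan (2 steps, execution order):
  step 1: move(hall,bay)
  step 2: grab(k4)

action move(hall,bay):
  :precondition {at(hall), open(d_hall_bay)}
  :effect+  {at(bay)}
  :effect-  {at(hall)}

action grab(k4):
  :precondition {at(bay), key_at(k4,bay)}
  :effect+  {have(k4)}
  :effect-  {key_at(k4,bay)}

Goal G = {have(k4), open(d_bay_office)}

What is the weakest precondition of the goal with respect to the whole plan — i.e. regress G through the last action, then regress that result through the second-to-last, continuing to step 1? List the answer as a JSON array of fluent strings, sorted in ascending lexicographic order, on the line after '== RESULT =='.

Work backward from the goal:
  through step 2 (grab(k4)): drop {have(k4)}, keep {open(d_bay_office)}, require {at(bay), key_at(k4,bay)}
    → {at(bay), key_at(k4,bay), open(d_bay_office)}
  through step 1 (move(hall,bay)): drop {at(bay)}, keep {key_at(k4,bay), open(d_bay_office)}, require {at(hall), open(d_hall_bay)}
    → {at(hall), key_at(k4,bay), open(d_bay_office), open(d_hall_bay)}

== RESULT ==
["at(hall)", "key_at(k4,bay)", "open(d_bay_office)", "open(d_hall_bay)"]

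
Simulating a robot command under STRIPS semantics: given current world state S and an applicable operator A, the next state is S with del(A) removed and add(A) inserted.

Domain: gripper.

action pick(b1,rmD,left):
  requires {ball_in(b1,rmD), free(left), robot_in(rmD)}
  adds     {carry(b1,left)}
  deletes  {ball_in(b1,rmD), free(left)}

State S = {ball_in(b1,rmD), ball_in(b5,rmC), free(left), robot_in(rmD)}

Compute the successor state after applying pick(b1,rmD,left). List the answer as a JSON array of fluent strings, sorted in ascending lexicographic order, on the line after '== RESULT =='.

Compute (S \ del) ∪ add:
  pre ⊆ S: {ball_in(b1,rmD), free(left), robot_in(rmD)} ⊆ S  — applicable
  S \ del = {ball_in(b5,rmC), robot_in(rmD)}
  ∪ add   = {ball_in(b5,rmC), carry(b1,left), robot_in(rmD)}

== RESULT ==
["ball_in(b5,rmC)", "carry(b1,left)", "robot_in(rmD)"]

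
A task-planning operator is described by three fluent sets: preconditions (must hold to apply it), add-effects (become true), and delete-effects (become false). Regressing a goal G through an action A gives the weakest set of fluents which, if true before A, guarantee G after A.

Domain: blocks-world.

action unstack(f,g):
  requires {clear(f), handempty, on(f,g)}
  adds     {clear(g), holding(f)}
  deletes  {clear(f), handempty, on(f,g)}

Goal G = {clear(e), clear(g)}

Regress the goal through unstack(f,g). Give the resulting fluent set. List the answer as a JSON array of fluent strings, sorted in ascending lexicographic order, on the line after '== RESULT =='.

Regress:
  G ∩ del = {}  (empty — regression defined)
  G \ add = {clear(e), clear(g)} \ {clear(g), holding(f)} = {clear(e)}
  ∪ pre   = {clear(e)} ∪ {clear(f), handempty, on(f,g)}
          = {clear(e), clear(f), handempty, on(f,g)}

== RESULT ==
["clear(e)", "clear(f)", "handempty", "on(f,g)"]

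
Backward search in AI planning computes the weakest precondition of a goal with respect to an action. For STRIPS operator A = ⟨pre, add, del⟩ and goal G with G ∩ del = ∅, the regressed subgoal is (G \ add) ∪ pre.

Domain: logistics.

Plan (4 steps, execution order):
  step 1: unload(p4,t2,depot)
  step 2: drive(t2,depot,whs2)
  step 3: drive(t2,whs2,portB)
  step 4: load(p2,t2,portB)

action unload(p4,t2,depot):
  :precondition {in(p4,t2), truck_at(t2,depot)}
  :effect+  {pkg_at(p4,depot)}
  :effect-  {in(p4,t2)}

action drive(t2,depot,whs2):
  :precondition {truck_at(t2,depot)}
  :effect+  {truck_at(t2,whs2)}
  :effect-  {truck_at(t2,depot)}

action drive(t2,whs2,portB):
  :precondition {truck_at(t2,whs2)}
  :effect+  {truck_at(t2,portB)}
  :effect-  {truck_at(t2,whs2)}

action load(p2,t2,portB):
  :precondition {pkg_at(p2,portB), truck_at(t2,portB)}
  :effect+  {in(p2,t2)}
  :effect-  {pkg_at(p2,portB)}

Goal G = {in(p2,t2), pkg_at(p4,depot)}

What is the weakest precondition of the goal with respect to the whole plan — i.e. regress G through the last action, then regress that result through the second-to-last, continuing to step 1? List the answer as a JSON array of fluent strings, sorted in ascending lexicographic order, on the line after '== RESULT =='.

Work backward from the goal:
  through step 4 (load(p2,t2,portB)): drop {in(p2,t2)}, keep {pkg_at(p4,depot)}, require {pkg_at(p2,portB), truck_at(t2,portB)}
    → {pkg_at(p2,portB), pkg_at(p4,depot), truck_at(t2,portB)}
  through step 3 (drive(t2,whs2,portB)): drop {truck_at(t2,portB)}, keep {pkg_at(p2,portB), pkg_at(p4,depot)}, require {truck_at(t2,whs2)}
    → {pkg_at(p2,portB), pkg_at(p4,depot), truck_at(t2,whs2)}
  through step 2 (drive(t2,depot,whs2)): drop {truck_at(t2,whs2)}, keep {pkg_at(p2,portB), pkg_at(p4,depot)}, require {truck_at(t2,depot)}
    → {pkg_at(p2,portB), pkg_at(p4,depot), truck_at(t2,depot)}
  through step 1 (unload(p4,t2,depot)): drop {pkg_at(p4,depot)}, keep {pkg_at(p2,portB), truck_at(t2,depot)}, require {in(p4,t2), truck_at(t2,depot)}
    → {in(p4,t2), pkg_at(p2,portB), truck_at(t2,depot)}

== RESULT ==
["in(p4,t2)", "pkg_at(p2,portB)", "truck_at(t2,depot)"]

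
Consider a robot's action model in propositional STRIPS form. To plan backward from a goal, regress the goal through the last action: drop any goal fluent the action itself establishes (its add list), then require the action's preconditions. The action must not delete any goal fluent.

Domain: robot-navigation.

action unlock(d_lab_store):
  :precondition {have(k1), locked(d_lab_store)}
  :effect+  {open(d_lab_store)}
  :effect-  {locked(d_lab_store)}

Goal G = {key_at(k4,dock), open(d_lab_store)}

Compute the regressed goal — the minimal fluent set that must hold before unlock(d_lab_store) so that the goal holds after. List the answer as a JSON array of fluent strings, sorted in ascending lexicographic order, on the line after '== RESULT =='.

Regress:
  G ∩ del = {}  (empty — regression defined)
  G \ add = {key_at(k4,dock), open(d_lab_store)} \ {open(d_lab_store)} = {key_at(k4,dock)}
  ∪ pre   = {key_at(k4,dock)} ∪ {have(k1), locked(d_lab_store)}
          = {have(k1), key_at(k4,dock), locked(d_lab_store)}

== RESULT ==
["have(k1)", "key_at(k4,dock)", "locked(d_lab_store)"]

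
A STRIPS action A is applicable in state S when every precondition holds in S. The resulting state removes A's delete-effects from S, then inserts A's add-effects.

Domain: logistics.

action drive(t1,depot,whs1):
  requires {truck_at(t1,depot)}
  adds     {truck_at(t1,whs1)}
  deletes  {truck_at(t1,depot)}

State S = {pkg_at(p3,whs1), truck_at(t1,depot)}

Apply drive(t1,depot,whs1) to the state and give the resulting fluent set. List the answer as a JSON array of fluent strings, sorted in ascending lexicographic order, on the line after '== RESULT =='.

Progress:
  pre ⊆ S: {truck_at(t1,depot)} ⊆ S  — applicable
  S \ del = {pkg_at(p3,whs1)}
  ∪ add   = {pkg_at(p3,whs1), truck_at(t1,whs1)}

== RESULT ==
["pkg_at(p3,whs1)", "truck_at(t1,whs1)"]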